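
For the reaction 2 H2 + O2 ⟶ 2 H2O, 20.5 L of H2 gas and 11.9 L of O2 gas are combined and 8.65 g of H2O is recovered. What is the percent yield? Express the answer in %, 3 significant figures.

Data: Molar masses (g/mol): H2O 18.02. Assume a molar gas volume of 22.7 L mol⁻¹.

53.2 %

n(H2) = 20.50 / 22.7 = 0.9031 mol
n(O2) = 11.90 / 22.7 = 0.5242 mol
n/ν for H2 = 0.9031/2 = 0.4516
n/ν for O2 = 0.5242/1 = 0.5242
Smallest n/ν is H2 → limiting reagent.
theoretical n(H2O) = (2/2) × 0.9031 = 0.9031 mol → 16.27 g
% yield = 8.65 / 16.27 × 100 = 53.17 %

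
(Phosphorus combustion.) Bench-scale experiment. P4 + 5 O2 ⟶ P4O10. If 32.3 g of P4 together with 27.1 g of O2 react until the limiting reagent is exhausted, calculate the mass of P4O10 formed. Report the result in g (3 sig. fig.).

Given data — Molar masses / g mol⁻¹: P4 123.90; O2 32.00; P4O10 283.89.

48.1 g

n(P4) = 32.30 / 123.90 = 0.2607 mol
n(O2) = 27.10 / 32.00 = 0.8469 mol
n/ν for P4 = 0.2607/1 = 0.2607
n/ν for O2 = 0.8469/5 = 0.1694
Smallest n/ν is O2 → limiting reagent.
n(P4O10) = (1/5) × 0.8469 = 0.1694 mol
mass = 0.1694 × 283.89 = 48.09 g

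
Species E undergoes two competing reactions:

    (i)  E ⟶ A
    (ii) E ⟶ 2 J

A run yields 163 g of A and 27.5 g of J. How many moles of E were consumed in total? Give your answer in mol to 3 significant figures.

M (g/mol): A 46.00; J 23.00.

4.14 mol

n(A) = 163 / 46.00 = 3.543 mol
n(J) = 27.5 / 23.00 = 1.196 mol
n(E) via (i) = (1/1)×3.543 = 3.543 mol
n(E) via (ii) = (1/2)×1.196 = 0.5980 mol
total n(E) = 3.543 + 0.5980 = 4.141 mol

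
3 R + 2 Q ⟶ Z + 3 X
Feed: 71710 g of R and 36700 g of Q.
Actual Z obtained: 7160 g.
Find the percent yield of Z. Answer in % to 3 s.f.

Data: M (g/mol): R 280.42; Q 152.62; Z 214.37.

39.2 %

n(R) = 71710 / 280.42 = 255.7 mol
n(Q) = 36700 / 152.62 = 240.5 mol
n/ν for R = 255.7/3 = 85.23
n/ν for Q = 240.5/2 = 120.3
Smallest n/ν is R → limiting reagent.
theoretical n(Z) = (1/3) × 255.7 = 85.23 mol → 18270 g
% yield = 7160 / 18270 × 100 = 39.19 %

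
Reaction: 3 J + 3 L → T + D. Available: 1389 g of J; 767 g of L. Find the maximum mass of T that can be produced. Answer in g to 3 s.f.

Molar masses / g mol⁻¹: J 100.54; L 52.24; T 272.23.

n(J) = 1389 / 100.54 = 13.82 mol
n(L) = 767.0 / 52.24 = 14.68 mol
n/ν for J = 13.82/3 = 4.607
n/ν for L = 14.68/3 = 4.893
Smallest n/ν is J → limiting reagent.
n(T) = (1/3) × 13.82 = 4.607 mol
mass = 4.607 × 272.23 = 1254 g

1250 g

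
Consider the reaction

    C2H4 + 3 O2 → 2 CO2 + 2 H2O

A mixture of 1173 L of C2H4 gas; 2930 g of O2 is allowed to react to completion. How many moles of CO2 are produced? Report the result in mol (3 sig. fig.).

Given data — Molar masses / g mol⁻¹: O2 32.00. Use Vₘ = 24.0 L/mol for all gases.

61.0 mol

n(C2H4) = 1173 / 24.0 = 48.88 mol
n(O2) = 2930 / 32.00 = 91.56 mol
n/ν → C2H4: 48.88, O2: 30.52; O2 is limiting.
n(CO2) = (2/3) × 91.56 = 61.04 mol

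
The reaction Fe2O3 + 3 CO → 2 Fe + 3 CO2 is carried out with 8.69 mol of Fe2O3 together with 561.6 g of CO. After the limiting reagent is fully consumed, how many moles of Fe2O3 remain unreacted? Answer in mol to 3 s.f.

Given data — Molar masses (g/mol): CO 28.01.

n(Fe2O3) = 8.690 mol
n(CO) = 561.6 / 28.01 = 20.05 mol
n/ν for Fe2O3 = 8.690/1 = 8.690
n/ν for CO = 20.05/3 = 6.683
Smallest n/ν is CO → limiting reagent.
Fe2O3 consumed = (1/3) × 20.05 = 6.683 mol
Fe2O3 remaining = 8.690 − 6.683 = 2.007 mol

2.01 mol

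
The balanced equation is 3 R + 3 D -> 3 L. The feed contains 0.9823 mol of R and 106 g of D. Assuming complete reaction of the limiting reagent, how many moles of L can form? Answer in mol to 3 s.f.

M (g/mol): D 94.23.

n(R) = 0.9823 mol
n(D) = 106.0 / 94.23 = 1.125 mol
n/ν for R = 0.9823/3 = 0.3274
n/ν for D = 1.125/3 = 0.3750
Smallest n/ν is R → limiting reagent.
n(L) = (3/3) × 0.9823 = 0.9823 mol

0.982 mol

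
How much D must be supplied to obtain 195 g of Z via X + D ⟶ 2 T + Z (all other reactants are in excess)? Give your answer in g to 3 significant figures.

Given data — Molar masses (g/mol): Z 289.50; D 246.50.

n(Z) = 195 / 289.50 = 0.6736 mol
n(D) = (1/1) × 0.6736 = 0.6736 mol
mass = 0.6736 × 246.50 = 166.0 g

166 g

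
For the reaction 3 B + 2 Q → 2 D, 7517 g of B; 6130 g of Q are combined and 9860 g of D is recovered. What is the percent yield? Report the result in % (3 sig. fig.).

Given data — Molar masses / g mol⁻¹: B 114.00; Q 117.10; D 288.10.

77.9 %

n(B) = 7517 / 114.00 = 65.94 mol
n(Q) = 6130 / 117.10 = 52.35 mol
n/ν for B = 65.94/3 = 21.98
n/ν for Q = 52.35/2 = 26.18
Smallest n/ν is B → limiting reagent.
theoretical n(D) = (2/3) × 65.94 = 43.96 mol → 12660 g
% yield = 9860 / 12660 × 100 = 77.88 %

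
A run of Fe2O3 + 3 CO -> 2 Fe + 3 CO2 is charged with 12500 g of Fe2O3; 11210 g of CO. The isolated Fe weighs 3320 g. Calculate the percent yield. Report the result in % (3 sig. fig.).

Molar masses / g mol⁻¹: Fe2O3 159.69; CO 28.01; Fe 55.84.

38.0 %

n(Fe2O3) = 12500 / 159.69 = 78.28 mol
n(CO) = 11210 / 28.01 = 400.2 mol
n/ν → Fe2O3: 78.28, CO: 133.4; Fe2O3 is limiting.
theoretical n(Fe) = (2/1) × 78.28 = 156.6 mol → 8745 g
% yield = 3320 / 8745 × 100 = 37.96 %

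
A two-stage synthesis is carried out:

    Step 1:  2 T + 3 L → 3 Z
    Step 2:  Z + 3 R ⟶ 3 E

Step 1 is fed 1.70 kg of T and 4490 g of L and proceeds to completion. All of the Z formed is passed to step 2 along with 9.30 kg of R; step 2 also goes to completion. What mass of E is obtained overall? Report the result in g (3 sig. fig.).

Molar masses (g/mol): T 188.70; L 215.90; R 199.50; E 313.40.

12700 g

Step 1:
n(T) = 1.700×1000 / 188.70 = 9.009 mol
n(L) = 4490 / 215.90 = 20.80 mol
n/ν for T = 9.009/2 = 4.505
n/ν for L = 20.80/3 = 6.933
Smallest n/ν is T → limiting reagent.
n(Z) produced = (3/2) × 9.009 = 13.51 mol
Step 2:
n(Z) available = 13.51 mol
n(R) = 9.300×1000 / 199.50 = 46.62 mol
n/ν for Z = 13.51/1 = 13.51
n/ν for R = 46.62/3 = 15.54
Smallest n/ν is Z → limiting reagent.
n(E) = (3/1) × 13.51 = 40.53 mol
mass = 40.53 × 313.40 = 12700 g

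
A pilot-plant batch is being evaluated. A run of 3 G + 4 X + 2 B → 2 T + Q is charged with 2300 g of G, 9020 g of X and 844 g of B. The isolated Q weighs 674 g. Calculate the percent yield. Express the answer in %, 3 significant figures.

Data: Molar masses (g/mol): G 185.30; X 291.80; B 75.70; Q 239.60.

68.0 %

n(G) = 2300 / 185.30 = 12.41 mol
n(X) = 9020 / 291.80 = 30.91 mol
n(B) = 844.0 / 75.70 = 11.15 mol
n/ν for G = 12.41/3 = 4.137
n/ν for X = 30.91/4 = 7.728
n/ν for B = 11.15/2 = 5.575
Smallest n/ν is G → limiting reagent.
theoretical n(Q) = (1/3) × 12.41 = 4.137 mol → 991.2 g
% yield = 674 / 991.2 × 100 = 68.00 %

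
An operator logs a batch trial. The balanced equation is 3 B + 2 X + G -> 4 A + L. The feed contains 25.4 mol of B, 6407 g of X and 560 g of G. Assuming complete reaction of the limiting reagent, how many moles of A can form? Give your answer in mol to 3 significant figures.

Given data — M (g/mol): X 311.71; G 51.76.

33.9 mol

n(B) = 25.40 mol
n(X) = 6407 / 311.71 = 20.55 mol
n(G) = 560.0 / 51.76 = 10.82 mol
n/ν for B = 25.40/3 = 8.467
n/ν for X = 20.55/2 = 10.28
n/ν for G = 10.82/1 = 10.82
Smallest n/ν is B → limiting reagent.
n(A) = (4/3) × 25.40 = 33.87 mol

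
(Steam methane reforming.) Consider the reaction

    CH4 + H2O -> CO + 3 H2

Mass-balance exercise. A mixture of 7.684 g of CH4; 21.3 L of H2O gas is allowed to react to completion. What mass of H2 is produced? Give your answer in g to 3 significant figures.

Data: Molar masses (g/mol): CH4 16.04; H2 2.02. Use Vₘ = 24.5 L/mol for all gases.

n(CH4) = 7.684 / 16.04 = 0.4791 mol
n(H2O) = 21.30 / 24.5 = 0.8694 mol
n/ν → CH4: 0.4791, H2O: 0.8694; CH4 is limiting.
n(H2) = (3/1) × 0.4791 = 1.437 mol
mass = 1.437 × 2.02 = 2.903 g

2.90 g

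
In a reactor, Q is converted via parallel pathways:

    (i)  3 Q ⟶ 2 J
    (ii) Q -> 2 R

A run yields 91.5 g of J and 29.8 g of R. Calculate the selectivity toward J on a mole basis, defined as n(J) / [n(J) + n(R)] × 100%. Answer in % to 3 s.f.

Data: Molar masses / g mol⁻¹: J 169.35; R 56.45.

n(J) = 91.5 / 169.35 = 0.5403 mol
n(R) = 29.8 / 56.45 = 0.5279 mol
selectivity = 0.5403/(0.5403+0.5279) × 100 = 50.58 %

50.6 %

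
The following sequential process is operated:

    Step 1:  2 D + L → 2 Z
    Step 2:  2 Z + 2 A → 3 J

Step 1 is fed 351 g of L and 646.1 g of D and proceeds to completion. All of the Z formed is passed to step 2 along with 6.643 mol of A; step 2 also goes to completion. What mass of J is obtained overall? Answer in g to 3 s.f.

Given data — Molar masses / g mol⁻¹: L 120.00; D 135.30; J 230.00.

1650 g

Step 1:
n(L) = 351.0 / 120.00 = 2.925 mol
n(D) = 646.1 / 135.30 = 4.775 mol
n/ν → L: 2.925, D: 2.388; D is limiting.
n(Z) produced = (2/2) × 4.775 = 4.775 mol
Step 2:
n(Z) available = 4.775 mol
n(A) = 6.643 mol
n/ν → Z: 2.388, A: 3.322; Z is limiting.
n(J) = (3/2) × 4.775 = 7.163 mol
mass = 7.163 × 230.00 = 1647 g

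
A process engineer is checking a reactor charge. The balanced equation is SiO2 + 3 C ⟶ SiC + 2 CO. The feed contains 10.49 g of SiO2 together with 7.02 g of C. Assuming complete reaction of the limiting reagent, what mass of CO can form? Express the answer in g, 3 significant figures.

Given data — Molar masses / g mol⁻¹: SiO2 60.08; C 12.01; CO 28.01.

n(SiO2) = 10.49 / 60.08 = 0.1746 mol
n(C) = 7.020 / 12.01 = 0.5845 mol
n/ν → SiO2: 0.1746, C: 0.1948; SiO2 is limiting.
n(CO) = (2/1) × 0.1746 = 0.3492 mol
mass = 0.3492 × 28.01 = 9.781 g

9.78 g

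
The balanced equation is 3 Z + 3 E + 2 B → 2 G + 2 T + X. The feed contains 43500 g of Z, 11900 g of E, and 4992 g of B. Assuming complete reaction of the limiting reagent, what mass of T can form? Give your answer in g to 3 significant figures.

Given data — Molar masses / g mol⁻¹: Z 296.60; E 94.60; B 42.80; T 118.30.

n(Z) = 43500 / 296.60 = 146.7 mol
n(E) = 11900 / 94.60 = 125.8 mol
n(B) = 4992 / 42.80 = 116.6 mol
n/ν → Z: 48.90, E: 41.93, B: 58.30; E is limiting.
n(T) = (2/3) × 125.8 = 83.87 mol
mass = 83.87 × 118.30 = 9922 g

9920 g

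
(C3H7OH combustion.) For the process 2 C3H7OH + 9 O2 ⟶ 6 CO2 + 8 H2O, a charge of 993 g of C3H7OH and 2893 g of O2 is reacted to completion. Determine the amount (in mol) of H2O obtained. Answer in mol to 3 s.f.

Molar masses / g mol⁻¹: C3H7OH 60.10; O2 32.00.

66.1 mol

n(C3H7OH) = 993.0 / 60.10 = 16.52 mol
n(O2) = 2893 / 32.00 = 90.41 mol
n/ν → C3H7OH: 8.260, O2: 10.05; C3H7OH is limiting.
n(H2O) = (8/2) × 16.52 = 66.08 mol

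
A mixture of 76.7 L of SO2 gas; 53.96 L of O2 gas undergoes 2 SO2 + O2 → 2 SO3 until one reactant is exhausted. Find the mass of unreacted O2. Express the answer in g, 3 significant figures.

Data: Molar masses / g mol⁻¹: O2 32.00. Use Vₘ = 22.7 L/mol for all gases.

n(SO2) = 76.70 / 22.7 = 3.379 mol
n(O2) = 53.96 / 22.7 = 2.377 mol
n/ν for SO2 = 3.379/2 = 1.690
n/ν for O2 = 2.377/1 = 2.377
Smallest n/ν is SO2 → limiting reagent.
O2 consumed = (1/2) × 3.379 = 1.690 mol
O2 remaining = 2.377 − 1.690 = 0.6870 mol
mass = 0.6870 × 32.00 = 21.98 g

22.0 g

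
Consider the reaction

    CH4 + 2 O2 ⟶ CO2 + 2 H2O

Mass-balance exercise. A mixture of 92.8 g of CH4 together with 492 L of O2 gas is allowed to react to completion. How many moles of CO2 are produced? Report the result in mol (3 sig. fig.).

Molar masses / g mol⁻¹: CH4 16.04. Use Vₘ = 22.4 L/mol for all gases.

5.79 mol

n(CH4) = 92.80 / 16.04 = 5.786 mol
n(O2) = 492.0 / 22.4 = 21.96 mol
n/ν for CH4 = 5.786/1 = 5.786
n/ν for O2 = 21.96/2 = 10.98
Smallest n/ν is CH4 → limiting reagent.
n(CO2) = (1/1) × 5.786 = 5.786 mol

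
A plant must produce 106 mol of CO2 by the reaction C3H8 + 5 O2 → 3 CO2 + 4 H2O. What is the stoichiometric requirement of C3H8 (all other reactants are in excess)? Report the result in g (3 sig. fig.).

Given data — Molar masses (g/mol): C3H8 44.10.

n(CO2) = 106.0 mol
n(C3H8) = (1/3) × 106.0 = 35.33 mol
mass = 35.33 × 44.10 = 1558 g

1560 g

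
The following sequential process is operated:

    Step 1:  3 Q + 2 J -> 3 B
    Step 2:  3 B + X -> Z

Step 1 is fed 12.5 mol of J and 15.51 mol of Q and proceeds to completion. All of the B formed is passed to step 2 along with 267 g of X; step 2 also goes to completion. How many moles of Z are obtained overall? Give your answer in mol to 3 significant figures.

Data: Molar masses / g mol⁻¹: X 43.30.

5.17 mol

Step 1:
n(J) = 12.50 mol
n(Q) = 15.51 mol
n/ν for J = 12.50/2 = 6.250
n/ν for Q = 15.51/3 = 5.170
Smallest n/ν is Q → limiting reagent.
n(B) produced = (3/3) × 15.51 = 15.51 mol
Step 2:
n(B) available = 15.51 mol
n(X) = 267.0 / 43.30 = 6.166 mol
n/ν for B = 15.51/3 = 5.170
n/ν for X = 6.166/1 = 6.166
Smallest n/ν is B → limiting reagent.
n(Z) = (1/3) × 15.51 = 5.170 mol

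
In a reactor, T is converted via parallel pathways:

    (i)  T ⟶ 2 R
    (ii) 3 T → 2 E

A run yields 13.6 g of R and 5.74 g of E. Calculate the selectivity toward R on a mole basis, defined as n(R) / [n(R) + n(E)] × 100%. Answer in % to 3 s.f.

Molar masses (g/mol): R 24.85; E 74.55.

87.7 %

n(R) = 13.6 / 24.85 = 0.5473 mol
n(E) = 5.74 / 74.55 = 0.07700 mol
selectivity = 0.5473/(0.5473+0.07700) × 100 = 87.67 %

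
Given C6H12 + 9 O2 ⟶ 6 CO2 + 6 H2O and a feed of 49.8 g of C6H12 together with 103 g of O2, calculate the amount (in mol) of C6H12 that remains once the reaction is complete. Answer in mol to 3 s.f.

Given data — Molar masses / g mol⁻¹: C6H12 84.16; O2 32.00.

0.234 mol

n(C6H12) = 49.80 / 84.16 = 0.5917 mol
n(O2) = 103.0 / 32.00 = 3.219 mol
n/ν → C6H12: 0.5917, O2: 0.3577; O2 is limiting.
C6H12 consumed = (1/9) × 3.219 = 0.3577 mol
C6H12 remaining = 0.5917 − 0.3577 = 0.2340 mol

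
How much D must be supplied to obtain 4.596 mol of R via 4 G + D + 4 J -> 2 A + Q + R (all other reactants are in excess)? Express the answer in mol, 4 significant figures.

n(R) = 4.596 mol
n(D) = (1/1) × 4.596 = 4.596 mol

4.596 mol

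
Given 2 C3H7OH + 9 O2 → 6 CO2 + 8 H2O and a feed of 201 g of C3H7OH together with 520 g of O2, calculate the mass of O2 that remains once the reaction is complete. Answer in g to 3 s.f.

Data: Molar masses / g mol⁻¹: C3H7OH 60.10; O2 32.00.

n(C3H7OH) = 201.0 / 60.10 = 3.344 mol
n(O2) = 520.0 / 32.00 = 16.25 mol
n/ν for C3H7OH = 3.344/2 = 1.672
n/ν for O2 = 16.25/9 = 1.806
Smallest n/ν is C3H7OH → limiting reagent.
O2 consumed = (9/2) × 3.344 = 15.05 mol
O2 remaining = 16.25 − 15.05 = 1.200 mol
mass = 1.200 × 32.00 = 38.40 g

38.4 g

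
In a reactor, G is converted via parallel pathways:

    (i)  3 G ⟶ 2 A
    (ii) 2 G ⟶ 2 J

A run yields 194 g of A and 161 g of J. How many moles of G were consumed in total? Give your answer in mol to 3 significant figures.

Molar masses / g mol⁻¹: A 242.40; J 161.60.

2.20 mol

n(A) = 194 / 242.40 = 0.8003 mol
n(J) = 161 / 161.60 = 0.9963 mol
n(G) via (i) = (3/2)×0.8003 = 1.200 mol
n(G) via (ii) = (2/2)×0.9963 = 0.9963 mol
total n(G) = 1.200 + 0.9963 = 2.196 mol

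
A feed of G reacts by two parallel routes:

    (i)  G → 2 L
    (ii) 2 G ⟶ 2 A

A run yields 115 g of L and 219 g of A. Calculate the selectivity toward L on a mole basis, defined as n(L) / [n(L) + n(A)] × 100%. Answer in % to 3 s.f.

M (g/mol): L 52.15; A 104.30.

n(L) = 115 / 52.15 = 2.205 mol
n(A) = 219 / 104.30 = 2.100 mol
selectivity = 2.205/(2.205+2.100) × 100 = 51.22 %

51.2 %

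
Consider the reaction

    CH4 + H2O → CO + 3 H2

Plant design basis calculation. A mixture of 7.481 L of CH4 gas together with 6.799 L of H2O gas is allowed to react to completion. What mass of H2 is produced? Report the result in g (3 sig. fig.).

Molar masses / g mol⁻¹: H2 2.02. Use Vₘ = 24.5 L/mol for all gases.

n(CH4) = 7.481 / 24.5 = 0.3053 mol
n(H2O) = 6.799 / 24.5 = 0.2775 mol
n/ν for CH4 = 0.3053/1 = 0.3053
n/ν for H2O = 0.2775/1 = 0.2775
Smallest n/ν is H2O → limiting reagent.
n(H2) = (3/1) × 0.2775 = 0.8325 mol
mass = 0.8325 × 2.02 = 1.682 g

1.68 g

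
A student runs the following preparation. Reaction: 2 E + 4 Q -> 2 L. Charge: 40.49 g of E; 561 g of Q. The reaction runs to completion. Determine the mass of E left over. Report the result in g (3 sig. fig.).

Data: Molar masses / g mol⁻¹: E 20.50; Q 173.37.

n(E) = 40.49 / 20.50 = 1.975 mol
n(Q) = 561.0 / 173.37 = 3.236 mol
n/ν for E = 1.975/2 = 0.9875
n/ν for Q = 3.236/4 = 0.8090
Smallest n/ν is Q → limiting reagent.
E consumed = (2/4) × 3.236 = 1.618 mol
E remaining = 1.975 − 1.618 = 0.3570 mol
mass = 0.3570 × 20.50 = 7.319 g

7.32 g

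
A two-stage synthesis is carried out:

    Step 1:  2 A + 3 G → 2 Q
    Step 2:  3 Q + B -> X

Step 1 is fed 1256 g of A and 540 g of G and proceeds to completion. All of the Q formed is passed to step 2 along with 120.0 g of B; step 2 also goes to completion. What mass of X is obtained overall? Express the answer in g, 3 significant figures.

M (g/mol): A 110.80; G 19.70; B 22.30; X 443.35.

Step 1:
n(A) = 1256 / 110.80 = 11.34 mol
n(G) = 540.0 / 19.70 = 27.41 mol
n/ν for A = 11.34/2 = 5.670
n/ν for G = 27.41/3 = 9.137
Smallest n/ν is A → limiting reagent.
n(Q) produced = (2/2) × 11.34 = 11.34 mol
Step 2:
n(Q) available = 11.34 mol
n(B) = 120.0 / 22.30 = 5.381 mol
n/ν for Q = 11.34/3 = 3.780
n/ν for B = 5.381/1 = 5.381
Smallest n/ν is Q → limiting reagent.
n(X) = (1/3) × 11.34 = 3.780 mol
mass = 3.780 × 443.35 = 1676 g

1680 g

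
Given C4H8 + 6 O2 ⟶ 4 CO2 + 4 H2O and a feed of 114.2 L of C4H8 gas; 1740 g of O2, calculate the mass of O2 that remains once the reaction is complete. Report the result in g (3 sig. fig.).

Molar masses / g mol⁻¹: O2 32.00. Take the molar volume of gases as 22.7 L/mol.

n(C4H8) = 114.2 / 22.7 = 5.031 mol
n(O2) = 1740 / 32.00 = 54.38 mol
n/ν for C4H8 = 5.031/1 = 5.031
n/ν for O2 = 54.38/6 = 9.063
Smallest n/ν is C4H8 → limiting reagent.
O2 consumed = (6/1) × 5.031 = 30.19 mol
O2 remaining = 54.38 − 30.19 = 24.19 mol
mass = 24.19 × 32.00 = 774.1 g

774 g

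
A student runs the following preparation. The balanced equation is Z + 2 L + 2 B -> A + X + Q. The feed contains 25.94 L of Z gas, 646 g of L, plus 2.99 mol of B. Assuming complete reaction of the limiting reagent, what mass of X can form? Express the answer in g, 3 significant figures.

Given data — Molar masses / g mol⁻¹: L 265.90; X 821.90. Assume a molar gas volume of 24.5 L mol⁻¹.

n(Z) = 25.94 / 24.5 = 1.059 mol
n(L) = 646.0 / 265.90 = 2.429 mol
n(B) = 2.990 mol
n/ν for Z = 1.059/1 = 1.059
n/ν for L = 2.429/2 = 1.215
n/ν for B = 2.990/2 = 1.495
Smallest n/ν is Z → limiting reagent.
n(X) = (1/1) × 1.059 = 1.059 mol
mass = 1.059 × 821.90 = 870.4 g

870 g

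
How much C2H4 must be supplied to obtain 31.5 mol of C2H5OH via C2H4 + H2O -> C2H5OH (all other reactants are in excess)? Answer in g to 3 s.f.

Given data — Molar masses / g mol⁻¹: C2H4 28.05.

884 g

n(C2H5OH) = 31.50 mol
n(C2H4) = (1/1) × 31.50 = 31.50 mol
mass = 31.50 × 28.05 = 883.6 g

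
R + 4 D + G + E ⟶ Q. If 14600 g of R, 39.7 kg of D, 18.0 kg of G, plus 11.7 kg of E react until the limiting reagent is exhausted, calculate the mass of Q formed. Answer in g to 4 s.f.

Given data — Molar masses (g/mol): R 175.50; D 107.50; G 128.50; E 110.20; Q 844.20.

n(R) = 14600 / 175.50 = 83.19 mol
n(D) = 39.70×1000 / 107.50 = 369.3 mol
n(G) = 18.00×1000 / 128.50 = 140.1 mol
n(E) = 11.70×1000 / 110.20 = 106.2 mol
n/ν for R = 83.19/1 = 83.19
n/ν for D = 369.3/4 = 92.33
n/ν for G = 140.1/1 = 140.1
n/ν for E = 106.2/1 = 106.2
Smallest n/ν is R → limiting reagent.
n(Q) = (1/1) × 83.19 = 83.19 mol
mass = 83.19 × 844.20 = 70230 g

70230 g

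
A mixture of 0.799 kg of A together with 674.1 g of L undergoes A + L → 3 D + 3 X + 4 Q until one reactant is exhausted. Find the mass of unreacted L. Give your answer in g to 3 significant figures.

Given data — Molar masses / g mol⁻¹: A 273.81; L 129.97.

n(A) = 0.7990×1000 / 273.81 = 2.918 mol
n(L) = 674.1 / 129.97 = 5.187 mol
n/ν for A = 2.918/1 = 2.918
n/ν for L = 5.187/1 = 5.187
Smallest n/ν is A → limiting reagent.
L consumed = (1/1) × 2.918 = 2.918 mol
L remaining = 5.187 − 2.918 = 2.269 mol
mass = 2.269 × 129.97 = 294.9 g

295 g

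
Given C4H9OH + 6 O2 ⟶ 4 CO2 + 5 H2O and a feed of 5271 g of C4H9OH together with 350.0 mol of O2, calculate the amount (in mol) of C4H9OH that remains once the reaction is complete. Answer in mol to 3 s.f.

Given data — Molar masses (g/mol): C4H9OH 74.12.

12.8 mol

n(C4H9OH) = 5271 / 74.12 = 71.11 mol
n(O2) = 350.0 mol
n/ν for C4H9OH = 71.11/1 = 71.11
n/ν for O2 = 350.0/6 = 58.33
Smallest n/ν is O2 → limiting reagent.
C4H9OH consumed = (1/6) × 350.0 = 58.33 mol
C4H9OH remaining = 71.11 − 58.33 = 12.78 mol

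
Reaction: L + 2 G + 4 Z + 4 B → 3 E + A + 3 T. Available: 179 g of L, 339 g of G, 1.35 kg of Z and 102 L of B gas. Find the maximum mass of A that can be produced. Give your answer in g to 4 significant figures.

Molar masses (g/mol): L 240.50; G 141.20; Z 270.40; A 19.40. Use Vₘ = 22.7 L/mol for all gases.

14.44 g

n(L) = 179.0 / 240.50 = 0.7443 mol
n(G) = 339.0 / 141.20 = 2.401 mol
n(Z) = 1.350×1000 / 270.40 = 4.993 mol
n(B) = 102.0 / 22.7 = 4.493 mol
n/ν for L = 0.7443/1 = 0.7443
n/ν for G = 2.401/2 = 1.201
n/ν for Z = 4.993/4 = 1.248
n/ν for B = 4.493/4 = 1.123
Smallest n/ν is L → limiting reagent.
n(A) = (1/1) × 0.7443 = 0.7443 mol
mass = 0.7443 × 19.40 = 14.44 g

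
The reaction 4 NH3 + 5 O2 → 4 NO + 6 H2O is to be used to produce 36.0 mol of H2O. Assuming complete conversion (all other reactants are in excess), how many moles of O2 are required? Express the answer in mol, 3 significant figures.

30.0 mol

n(H2O) = 36.00 mol
n(O2) = (5/6) × 36.00 = 30.00 mol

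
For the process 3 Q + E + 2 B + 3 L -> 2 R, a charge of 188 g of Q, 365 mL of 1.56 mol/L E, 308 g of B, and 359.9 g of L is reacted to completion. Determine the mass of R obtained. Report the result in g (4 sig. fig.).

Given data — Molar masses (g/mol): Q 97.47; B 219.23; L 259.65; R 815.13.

753.2 g

n(Q) = 188.0 / 97.47 = 1.929 mol
n(E) = 1.56 × 365.0/1000 = 0.5694 mol
n(B) = 308.0 / 219.23 = 1.405 mol
n(L) = 359.9 / 259.65 = 1.386 mol
n/ν → Q: 0.6430, E: 0.5694, B: 0.7025, L: 0.4620; L is limiting.
n(R) = (2/3) × 1.386 = 0.9240 mol
mass = 0.9240 × 815.13 = 753.2 g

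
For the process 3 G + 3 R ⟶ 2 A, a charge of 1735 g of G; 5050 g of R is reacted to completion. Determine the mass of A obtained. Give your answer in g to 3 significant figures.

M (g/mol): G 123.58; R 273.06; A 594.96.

5570 g

n(G) = 1735 / 123.58 = 14.04 mol
n(R) = 5050 / 273.06 = 18.49 mol
n/ν for G = 14.04/3 = 4.680
n/ν for R = 18.49/3 = 6.163
Smallest n/ν is G → limiting reagent.
n(A) = (2/3) × 14.04 = 9.360 mol
mass = 9.360 × 594.96 = 5569 g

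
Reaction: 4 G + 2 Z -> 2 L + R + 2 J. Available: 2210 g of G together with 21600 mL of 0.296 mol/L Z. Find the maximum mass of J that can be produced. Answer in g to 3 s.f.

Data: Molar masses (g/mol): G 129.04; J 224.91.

n(G) = 2210 / 129.04 = 17.13 mol
n(Z) = 0.296 × 21600/1000 = 6.394 mol
n/ν → G: 4.283, Z: 3.197; Z is limiting.
n(J) = (2/2) × 6.394 = 6.394 mol
mass = 6.394 × 224.91 = 1438 g

1440 g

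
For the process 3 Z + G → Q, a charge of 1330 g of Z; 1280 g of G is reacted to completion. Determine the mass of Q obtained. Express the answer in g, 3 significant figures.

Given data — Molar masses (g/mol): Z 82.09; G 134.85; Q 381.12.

n(Z) = 1330 / 82.09 = 16.20 mol
n(G) = 1280 / 134.85 = 9.492 mol
n/ν for Z = 16.20/3 = 5.400
n/ν for G = 9.492/1 = 9.492
Smallest n/ν is Z → limiting reagent.
n(Q) = (1/3) × 16.20 = 5.400 mol
mass = 5.400 × 381.12 = 2058 g

2060 g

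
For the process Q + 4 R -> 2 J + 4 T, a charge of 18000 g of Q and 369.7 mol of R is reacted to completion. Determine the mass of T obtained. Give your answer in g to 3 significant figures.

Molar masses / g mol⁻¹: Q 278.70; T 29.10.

n(Q) = 18000 / 278.70 = 64.59 mol
n(R) = 369.7 mol
n/ν for Q = 64.59/1 = 64.59
n/ν for R = 369.7/4 = 92.43
Smallest n/ν is Q → limiting reagent.
n(T) = (4/1) × 64.59 = 258.4 mol
mass = 258.4 × 29.10 = 7519 g

7520 g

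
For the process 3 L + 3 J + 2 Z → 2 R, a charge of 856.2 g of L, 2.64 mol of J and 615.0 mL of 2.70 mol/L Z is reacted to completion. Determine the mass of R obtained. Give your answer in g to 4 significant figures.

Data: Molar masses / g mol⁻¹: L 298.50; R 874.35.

1452 g

n(L) = 856.2 / 298.50 = 2.868 mol
n(J) = 2.640 mol
n(Z) = 2.70 × 615.0/1000 = 1.661 mol
n/ν for L = 2.868/3 = 0.9560
n/ν for J = 2.640/3 = 0.8800
n/ν for Z = 1.661/2 = 0.8305
Smallest n/ν is Z → limiting reagent.
n(R) = (2/2) × 1.661 = 1.661 mol
mass = 1.661 × 874.35 = 1452 g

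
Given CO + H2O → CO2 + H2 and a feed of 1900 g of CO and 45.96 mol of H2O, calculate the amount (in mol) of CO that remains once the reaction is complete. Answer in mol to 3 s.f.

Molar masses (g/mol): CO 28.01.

n(CO) = 1900 / 28.01 = 67.83 mol
n(H2O) = 45.96 mol
n/ν → CO: 67.83, H2O: 45.96; H2O is limiting.
CO consumed = (1/1) × 45.96 = 45.96 mol
CO remaining = 67.83 − 45.96 = 21.87 mol

21.9 mol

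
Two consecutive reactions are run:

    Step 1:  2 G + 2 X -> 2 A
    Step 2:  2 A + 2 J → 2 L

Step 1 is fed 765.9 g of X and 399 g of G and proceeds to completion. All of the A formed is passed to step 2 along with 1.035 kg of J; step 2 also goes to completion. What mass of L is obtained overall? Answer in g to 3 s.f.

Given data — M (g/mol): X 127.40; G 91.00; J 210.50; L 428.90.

1880 g

Step 1:
n(X) = 765.9 / 127.40 = 6.012 mol
n(G) = 399.0 / 91.00 = 4.385 mol
n/ν for X = 6.012/2 = 3.006
n/ν for G = 4.385/2 = 2.193
Smallest n/ν is G → limiting reagent.
n(A) produced = (2/2) × 4.385 = 4.385 mol
Step 2:
n(A) available = 4.385 mol
n(J) = 1.035×1000 / 210.50 = 4.917 mol
n/ν for A = 4.385/2 = 2.193
n/ν for J = 4.917/2 = 2.459
Smallest n/ν is A → limiting reagent.
n(L) = (2/2) × 4.385 = 4.385 mol
mass = 4.385 × 428.90 = 1881 g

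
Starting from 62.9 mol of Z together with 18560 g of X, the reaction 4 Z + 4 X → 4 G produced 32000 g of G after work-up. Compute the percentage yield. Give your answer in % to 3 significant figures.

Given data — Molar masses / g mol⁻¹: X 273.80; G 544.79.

n(Z) = 62.90 mol
n(X) = 18560 / 273.80 = 67.79 mol
n/ν for Z = 62.90/4 = 15.73
n/ν for X = 67.79/4 = 16.95
Smallest n/ν is Z → limiting reagent.
theoretical n(G) = (4/4) × 62.90 = 62.90 mol → 34270 g
% yield = 32000 / 34270 × 100 = 93.38 %

93.4 %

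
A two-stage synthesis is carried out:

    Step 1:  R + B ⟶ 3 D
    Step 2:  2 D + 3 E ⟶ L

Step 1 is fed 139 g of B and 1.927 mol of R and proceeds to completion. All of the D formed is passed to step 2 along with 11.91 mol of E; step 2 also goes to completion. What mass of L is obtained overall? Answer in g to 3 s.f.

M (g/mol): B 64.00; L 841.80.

Step 1:
n(B) = 139.0 / 64.00 = 2.172 mol
n(R) = 1.927 mol
n/ν for B = 2.172/1 = 2.172
n/ν for R = 1.927/1 = 1.927
Smallest n/ν is R → limiting reagent.
n(D) produced = (3/1) × 1.927 = 5.781 mol
Step 2:
n(D) available = 5.781 mol
n(E) = 11.91 mol
n/ν for D = 5.781/2 = 2.891
n/ν for E = 11.91/3 = 3.970
Smallest n/ν is D → limiting reagent.
n(L) = (1/2) × 5.781 = 2.891 mol
mass = 2.891 × 841.80 = 2434 g

2430 g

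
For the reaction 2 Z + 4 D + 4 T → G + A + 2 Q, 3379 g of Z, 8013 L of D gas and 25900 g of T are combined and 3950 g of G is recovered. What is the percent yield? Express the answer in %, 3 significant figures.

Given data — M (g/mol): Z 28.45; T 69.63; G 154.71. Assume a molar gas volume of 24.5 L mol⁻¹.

43.0 %

n(Z) = 3379 / 28.45 = 118.8 mol
n(D) = 8013 / 24.5 = 327.1 mol
n(T) = 25900 / 69.63 = 372.0 mol
n/ν → Z: 59.40, D: 81.78, T: 93.00; Z is limiting.
theoretical n(G) = (1/2) × 118.8 = 59.40 mol → 9190 g
% yield = 3950 / 9190 × 100 = 42.98 %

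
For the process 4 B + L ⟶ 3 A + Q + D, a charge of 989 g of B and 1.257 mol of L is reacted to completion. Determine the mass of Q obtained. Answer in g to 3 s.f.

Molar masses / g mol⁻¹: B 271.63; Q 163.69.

n(B) = 989.0 / 271.63 = 3.641 mol
n(L) = 1.257 mol
n/ν → B: 0.9103, L: 1.257; B is limiting.
n(Q) = (1/4) × 3.641 = 0.9103 mol
mass = 0.9103 × 163.69 = 149.0 g

149 g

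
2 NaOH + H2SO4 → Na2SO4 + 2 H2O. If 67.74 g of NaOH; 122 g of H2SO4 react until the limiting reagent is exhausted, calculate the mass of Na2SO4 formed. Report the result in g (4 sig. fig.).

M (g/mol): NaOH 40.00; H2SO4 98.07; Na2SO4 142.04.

120.3 g

n(NaOH) = 67.74 / 40.00 = 1.694 mol
n(H2SO4) = 122.0 / 98.07 = 1.244 mol
n/ν for NaOH = 1.694/2 = 0.8470
n/ν for H2SO4 = 1.244/1 = 1.244
Smallest n/ν is NaOH → limiting reagent.
n(Na2SO4) = (1/2) × 1.694 = 0.8470 mol
mass = 0.8470 × 142.04 = 120.3 g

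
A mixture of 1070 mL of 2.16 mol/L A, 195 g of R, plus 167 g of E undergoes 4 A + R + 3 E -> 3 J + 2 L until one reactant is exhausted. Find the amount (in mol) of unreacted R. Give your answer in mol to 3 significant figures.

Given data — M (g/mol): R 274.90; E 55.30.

n(A) = 2.16 × 1070/1000 = 2.311 mol
n(R) = 195.0 / 274.90 = 0.7093 mol
n(E) = 167.0 / 55.30 = 3.020 mol
n/ν → A: 0.5778, R: 0.7093, E: 1.007; A is limiting.
R consumed = (1/4) × 2.311 = 0.5778 mol
R remaining = 0.7093 − 0.5778 = 0.1315 mol

0.132 mol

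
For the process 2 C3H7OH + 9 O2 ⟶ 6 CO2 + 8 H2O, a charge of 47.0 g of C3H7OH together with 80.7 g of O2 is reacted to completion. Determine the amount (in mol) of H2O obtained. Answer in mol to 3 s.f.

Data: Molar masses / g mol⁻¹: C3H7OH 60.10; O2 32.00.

n(C3H7OH) = 47.00 / 60.10 = 0.7820 mol
n(O2) = 80.70 / 32.00 = 2.522 mol
n/ν for C3H7OH = 0.7820/2 = 0.3910
n/ν for O2 = 2.522/9 = 0.2802
Smallest n/ν is O2 → limiting reagent.
n(H2O) = (8/9) × 2.522 = 2.242 mol

2.24 mol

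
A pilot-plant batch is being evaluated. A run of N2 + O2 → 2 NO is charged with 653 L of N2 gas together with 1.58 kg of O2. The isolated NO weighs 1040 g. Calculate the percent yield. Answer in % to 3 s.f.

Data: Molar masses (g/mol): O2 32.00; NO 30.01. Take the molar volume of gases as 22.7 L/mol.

60.2 %

n(N2) = 653.0 / 22.7 = 28.77 mol
n(O2) = 1.580×1000 / 32.00 = 49.38 mol
n/ν for N2 = 28.77/1 = 28.77
n/ν for O2 = 49.38/1 = 49.38
Smallest n/ν is N2 → limiting reagent.
theoretical n(NO) = (2/1) × 28.77 = 57.54 mol → 1727 g
% yield = 1040 / 1727 × 100 = 60.22 %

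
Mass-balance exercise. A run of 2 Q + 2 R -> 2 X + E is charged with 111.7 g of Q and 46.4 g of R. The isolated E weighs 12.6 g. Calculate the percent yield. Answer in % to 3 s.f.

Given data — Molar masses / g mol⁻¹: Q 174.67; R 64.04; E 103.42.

38.1 %

n(Q) = 111.7 / 174.67 = 0.6395 mol
n(R) = 46.40 / 64.04 = 0.7245 mol
n/ν for Q = 0.6395/2 = 0.3198
n/ν for R = 0.7245/2 = 0.3623
Smallest n/ν is Q → limiting reagent.
theoretical n(E) = (1/2) × 0.6395 = 0.3198 mol → 33.07 g
% yield = 12.6 / 33.07 × 100 = 38.10 %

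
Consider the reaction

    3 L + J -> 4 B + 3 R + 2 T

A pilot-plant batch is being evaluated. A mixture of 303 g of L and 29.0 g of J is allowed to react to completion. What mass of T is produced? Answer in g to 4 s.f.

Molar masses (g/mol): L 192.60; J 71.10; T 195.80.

159.7 g

n(L) = 303.0 / 192.60 = 1.573 mol
n(J) = 29.00 / 71.10 = 0.4079 mol
n/ν for L = 1.573/3 = 0.5243
n/ν for J = 0.4079/1 = 0.4079
Smallest n/ν is J → limiting reagent.
n(T) = (2/1) × 0.4079 = 0.8158 mol
mass = 0.8158 × 195.80 = 159.7 g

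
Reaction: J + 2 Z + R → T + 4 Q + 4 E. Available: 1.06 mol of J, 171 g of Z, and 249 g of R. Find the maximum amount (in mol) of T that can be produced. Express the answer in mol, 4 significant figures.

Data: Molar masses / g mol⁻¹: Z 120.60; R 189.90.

0.7090 mol

n(J) = 1.060 mol
n(Z) = 171.0 / 120.60 = 1.418 mol
n(R) = 249.0 / 189.90 = 1.311 mol
n/ν → J: 1.060, Z: 0.7090, R: 1.311; Z is limiting.
n(T) = (1/2) × 1.418 = 0.7090 mol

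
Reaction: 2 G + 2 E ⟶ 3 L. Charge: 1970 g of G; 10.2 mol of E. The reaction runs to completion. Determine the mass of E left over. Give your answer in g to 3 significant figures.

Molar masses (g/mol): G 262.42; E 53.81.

145 g

n(G) = 1970 / 262.42 = 7.507 mol
n(E) = 10.20 mol
n/ν → G: 3.754, E: 5.100; G is limiting.
E consumed = (2/2) × 7.507 = 7.507 mol
E remaining = 10.20 − 7.507 = 2.693 mol
mass = 2.693 × 53.81 = 144.9 g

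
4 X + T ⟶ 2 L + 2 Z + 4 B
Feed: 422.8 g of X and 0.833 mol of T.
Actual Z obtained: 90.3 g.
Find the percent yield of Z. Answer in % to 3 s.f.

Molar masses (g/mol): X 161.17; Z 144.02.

47.8 %

n(X) = 422.8 / 161.17 = 2.623 mol
n(T) = 0.8330 mol
n/ν for X = 2.623/4 = 0.6558
n/ν for T = 0.8330/1 = 0.8330
Smallest n/ν is X → limiting reagent.
theoretical n(Z) = (2/4) × 2.623 = 1.312 mol → 189.0 g
% yield = 90.3 / 189.0 × 100 = 47.78 %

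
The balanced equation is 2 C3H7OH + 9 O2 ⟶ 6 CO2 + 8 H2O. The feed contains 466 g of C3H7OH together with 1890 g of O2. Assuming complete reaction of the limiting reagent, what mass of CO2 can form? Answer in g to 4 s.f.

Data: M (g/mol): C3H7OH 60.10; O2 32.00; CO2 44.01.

n(C3H7OH) = 466.0 / 60.10 = 7.754 mol
n(O2) = 1890 / 32.00 = 59.06 mol
n/ν for C3H7OH = 7.754/2 = 3.877
n/ν for O2 = 59.06/9 = 6.562
Smallest n/ν is C3H7OH → limiting reagent.
n(CO2) = (6/2) × 7.754 = 23.26 mol
mass = 23.26 × 44.01 = 1024 g

1024 g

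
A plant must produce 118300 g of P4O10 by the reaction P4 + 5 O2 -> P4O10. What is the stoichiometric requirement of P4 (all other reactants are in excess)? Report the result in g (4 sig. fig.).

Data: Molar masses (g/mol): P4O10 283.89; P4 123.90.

51630 g

n(P4O10) = 118300 / 283.89 = 416.7 mol
n(P4) = (1/1) × 416.7 = 416.7 mol
mass = 416.7 × 123.90 = 51630 g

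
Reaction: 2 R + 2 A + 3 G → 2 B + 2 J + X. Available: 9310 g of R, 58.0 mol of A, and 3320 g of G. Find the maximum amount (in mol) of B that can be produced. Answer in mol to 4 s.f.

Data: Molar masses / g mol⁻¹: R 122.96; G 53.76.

41.17 mol

n(R) = 9310 / 122.96 = 75.72 mol
n(A) = 58.00 mol
n(G) = 3320 / 53.76 = 61.76 mol
n/ν for R = 75.72/2 = 37.86
n/ν for A = 58.00/2 = 29.00
n/ν for G = 61.76/3 = 20.59
Smallest n/ν is G → limiting reagent.
n(B) = (2/3) × 61.76 = 41.17 mol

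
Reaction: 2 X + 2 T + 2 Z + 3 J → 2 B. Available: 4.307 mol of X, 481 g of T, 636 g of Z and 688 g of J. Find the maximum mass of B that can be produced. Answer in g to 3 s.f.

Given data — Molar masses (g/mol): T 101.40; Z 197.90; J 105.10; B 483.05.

n(X) = 4.307 mol
n(T) = 481.0 / 101.40 = 4.744 mol
n(Z) = 636.0 / 197.90 = 3.214 mol
n(J) = 688.0 / 105.10 = 6.546 mol
n/ν → X: 2.154, T: 2.372, Z: 1.607, J: 2.182; Z is limiting.
n(B) = (2/2) × 3.214 = 3.214 mol
mass = 3.214 × 483.05 = 1553 g

1550 g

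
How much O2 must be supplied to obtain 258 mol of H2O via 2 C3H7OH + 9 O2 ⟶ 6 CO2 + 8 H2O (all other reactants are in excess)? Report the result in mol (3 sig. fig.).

290 mol

n(H2O) = 258.0 mol
n(O2) = (9/8) × 258.0 = 290.3 mol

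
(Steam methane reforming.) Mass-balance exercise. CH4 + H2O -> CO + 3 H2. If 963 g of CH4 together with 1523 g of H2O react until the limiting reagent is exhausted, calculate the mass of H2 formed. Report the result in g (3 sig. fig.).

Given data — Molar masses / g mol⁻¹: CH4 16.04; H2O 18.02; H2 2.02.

364 g

n(CH4) = 963.0 / 16.04 = 60.04 mol
n(H2O) = 1523 / 18.02 = 84.52 mol
n/ν for CH4 = 60.04/1 = 60.04
n/ν for H2O = 84.52/1 = 84.52
Smallest n/ν is CH4 → limiting reagent.
n(H2) = (3/1) × 60.04 = 180.1 mol
mass = 180.1 × 2.02 = 363.8 g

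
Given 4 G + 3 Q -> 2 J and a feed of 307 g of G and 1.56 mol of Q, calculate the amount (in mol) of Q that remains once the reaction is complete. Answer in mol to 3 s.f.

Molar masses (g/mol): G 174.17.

0.238 mol

n(G) = 307.0 / 174.17 = 1.763 mol
n(Q) = 1.560 mol
n/ν → G: 0.4408, Q: 0.5200; G is limiting.
Q consumed = (3/4) × 1.763 = 1.322 mol
Q remaining = 1.560 − 1.322 = 0.2380 mol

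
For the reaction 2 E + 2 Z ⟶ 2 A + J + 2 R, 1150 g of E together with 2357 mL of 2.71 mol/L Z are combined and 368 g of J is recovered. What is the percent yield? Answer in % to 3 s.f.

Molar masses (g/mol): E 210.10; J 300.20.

n(E) = 1150 / 210.10 = 5.474 mol
n(Z) = 2.71 × 2357/1000 = 6.387 mol
n/ν for E = 5.474/2 = 2.737
n/ν for Z = 6.387/2 = 3.194
Smallest n/ν is E → limiting reagent.
theoretical n(J) = (1/2) × 5.474 = 2.737 mol → 821.6 g
% yield = 368 / 821.6 × 100 = 44.79 %

44.8 %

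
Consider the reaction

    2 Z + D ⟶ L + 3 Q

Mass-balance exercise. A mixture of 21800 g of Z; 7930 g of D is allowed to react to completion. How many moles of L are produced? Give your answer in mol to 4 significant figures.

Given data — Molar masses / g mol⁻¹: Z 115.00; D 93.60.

84.72 mol

n(Z) = 21800 / 115.00 = 189.6 mol
n(D) = 7930 / 93.60 = 84.72 mol
n/ν → Z: 94.80, D: 84.72; D is limiting.
n(L) = (1/1) × 84.72 = 84.72 mol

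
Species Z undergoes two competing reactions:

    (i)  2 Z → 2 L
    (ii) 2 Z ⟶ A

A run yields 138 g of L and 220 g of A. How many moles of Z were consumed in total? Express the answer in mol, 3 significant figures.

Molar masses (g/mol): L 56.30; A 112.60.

n(L) = 138 / 56.30 = 2.451 mol
n(A) = 220 / 112.60 = 1.954 mol
n(Z) via (i) = (2/2)×2.451 = 2.451 mol
n(Z) via (ii) = (2/1)×1.954 = 3.908 mol
total n(Z) = 2.451 + 3.908 = 6.359 mol

6.36 mol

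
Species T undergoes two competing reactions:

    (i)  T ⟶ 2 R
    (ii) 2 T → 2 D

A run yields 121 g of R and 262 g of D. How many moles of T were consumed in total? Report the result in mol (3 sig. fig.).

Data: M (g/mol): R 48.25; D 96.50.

n(R) = 121 / 48.25 = 2.508 mol
n(D) = 262 / 96.50 = 2.715 mol
n(T) via (i) = (1/2)×2.508 = 1.254 mol
n(T) via (ii) = (2/2)×2.715 = 2.715 mol
total n(T) = 1.254 + 2.715 = 3.969 mol

3.97 mol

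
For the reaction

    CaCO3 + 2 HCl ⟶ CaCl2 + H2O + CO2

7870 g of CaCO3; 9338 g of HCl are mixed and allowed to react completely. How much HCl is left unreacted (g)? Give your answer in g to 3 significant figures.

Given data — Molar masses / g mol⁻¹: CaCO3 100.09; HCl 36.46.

3600 g

n(CaCO3) = 7870 / 100.09 = 78.63 mol
n(HCl) = 9338 / 36.46 = 256.1 mol
n/ν for CaCO3 = 78.63/1 = 78.63
n/ν for HCl = 256.1/2 = 128.1
Smallest n/ν is CaCO3 → limiting reagent.
HCl consumed = (2/1) × 78.63 = 157.3 mol
HCl remaining = 256.1 − 157.3 = 98.80 mol
mass = 98.80 × 36.46 = 3602 g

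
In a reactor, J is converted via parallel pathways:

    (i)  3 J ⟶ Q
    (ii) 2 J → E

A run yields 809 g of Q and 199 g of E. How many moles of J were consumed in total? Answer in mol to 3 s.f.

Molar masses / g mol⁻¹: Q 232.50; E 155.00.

13.0 mol

n(Q) = 809 / 232.50 = 3.480 mol
n(E) = 199 / 155.00 = 1.284 mol
n(J) via (i) = (3/1)×3.480 = 10.44 mol
n(J) via (ii) = (2/1)×1.284 = 2.568 mol
total n(J) = 10.44 + 2.568 = 13.01 mol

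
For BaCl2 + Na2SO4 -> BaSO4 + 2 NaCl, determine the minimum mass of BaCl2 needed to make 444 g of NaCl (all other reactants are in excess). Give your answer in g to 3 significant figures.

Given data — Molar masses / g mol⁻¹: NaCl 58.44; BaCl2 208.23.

791 g

n(NaCl) = 444 / 58.44 = 7.598 mol
n(BaCl2) = (1/2) × 7.598 = 3.799 mol
mass = 3.799 × 208.23 = 791.1 g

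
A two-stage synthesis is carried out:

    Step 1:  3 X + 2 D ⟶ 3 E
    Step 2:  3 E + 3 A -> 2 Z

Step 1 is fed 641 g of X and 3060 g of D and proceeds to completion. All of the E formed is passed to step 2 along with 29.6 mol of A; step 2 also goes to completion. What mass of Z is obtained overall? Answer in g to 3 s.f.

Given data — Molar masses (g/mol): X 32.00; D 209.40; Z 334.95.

4470 g

Step 1:
n(X) = 641.0 / 32.00 = 20.03 mol
n(D) = 3060 / 209.40 = 14.61 mol
n/ν for X = 20.03/3 = 6.677
n/ν for D = 14.61/2 = 7.305
Smallest n/ν is X → limiting reagent.
n(E) produced = (3/3) × 20.03 = 20.03 mol
Step 2:
n(E) available = 20.03 mol
n(A) = 29.60 mol
n/ν for E = 20.03/3 = 6.677
n/ν for A = 29.60/3 = 9.867
Smallest n/ν is E → limiting reagent.
n(Z) = (2/3) × 20.03 = 13.35 mol
mass = 13.35 × 334.95 = 4472 g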